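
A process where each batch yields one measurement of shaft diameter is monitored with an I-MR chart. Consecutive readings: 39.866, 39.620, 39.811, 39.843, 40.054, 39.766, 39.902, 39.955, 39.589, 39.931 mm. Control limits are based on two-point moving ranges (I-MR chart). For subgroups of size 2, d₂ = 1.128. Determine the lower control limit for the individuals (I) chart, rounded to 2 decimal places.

39.28

X̄ = (39.866 + 39.620 + 39.811 + 39.843 + 40.054 + 39.766 + 39.902 + 39.955 + 39.589 + 39.931) / 10 = 39.8337
Moving ranges: 0.246, 0.191, 0.032, 0.211, 0.288, 0.136, 0.053, 0.366, 0.342; M̄R̄ = 1.8650 / 9 = 0.2072
LCL = X̄ − 3·M̄R̄/d₂ = 39.8337 − 3 × 0.2072 / 1.128 = 39.2826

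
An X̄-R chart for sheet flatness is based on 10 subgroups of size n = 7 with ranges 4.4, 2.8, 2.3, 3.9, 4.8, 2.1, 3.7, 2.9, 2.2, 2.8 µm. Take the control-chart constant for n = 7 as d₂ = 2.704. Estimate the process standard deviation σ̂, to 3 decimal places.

R̄ = (4.4 + 2.8 + 2.3 + 3.9 + 4.8 + 2.1 + 3.7 + 2.9 + 2.2 + 2.8) / 10 = 3.1900
σ̂ = R̄ / d₂ = 3.1900 / 2.704 = 1.1797

1.180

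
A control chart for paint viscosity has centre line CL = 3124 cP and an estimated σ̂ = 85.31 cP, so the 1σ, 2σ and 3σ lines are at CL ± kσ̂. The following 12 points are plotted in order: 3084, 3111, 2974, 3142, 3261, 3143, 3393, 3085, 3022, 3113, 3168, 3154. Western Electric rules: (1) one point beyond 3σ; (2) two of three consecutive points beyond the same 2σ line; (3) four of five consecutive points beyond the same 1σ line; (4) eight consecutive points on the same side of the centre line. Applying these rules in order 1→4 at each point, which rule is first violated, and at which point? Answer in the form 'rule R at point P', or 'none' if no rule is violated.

rule 1 at point 7

Zone of each point (C = within 1σ̂, B = 1σ̂–2σ̂, A = 2σ̂–3σ̂, * = beyond 3σ̂; sign = side of CL): 1:-C, 2:-C, 3:-B, 4:+C, 5:+B, 6:+C, 7:+*, 8:-C, 9:-B, 10:-C, 11:+C, 12:+C
Rule 1 (one point beyond the 3σ limits) is satisfied at point 7.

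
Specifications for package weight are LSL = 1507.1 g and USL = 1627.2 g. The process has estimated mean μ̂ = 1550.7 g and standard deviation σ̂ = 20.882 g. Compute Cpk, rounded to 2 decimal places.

Cpu = (USL − μ̂) / (3σ̂) = (1627.2 − 1550.7) / (3 × 20.882) = 1.2211; Cpl = (μ̂ − LSL) / (3σ̂) = (1550.7 − 1507.1) / (3 × 20.882) = 0.6960; Cpk = min(Cpu, Cpl) = 0.6960

0.70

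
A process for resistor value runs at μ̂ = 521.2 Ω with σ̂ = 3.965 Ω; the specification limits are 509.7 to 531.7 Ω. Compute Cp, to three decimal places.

0.925

Cp = (USL − LSL) / (6σ̂) = (531.7 − 509.7) / (6 × 3.965) = 22.0000 / 23.7900 = 0.9248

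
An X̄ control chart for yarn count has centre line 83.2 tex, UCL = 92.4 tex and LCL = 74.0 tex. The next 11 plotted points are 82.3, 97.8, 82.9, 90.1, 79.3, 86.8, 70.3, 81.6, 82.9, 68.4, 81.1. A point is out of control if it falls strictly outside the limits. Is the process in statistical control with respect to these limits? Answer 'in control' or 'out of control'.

out of control

Compare each point to [74.0, 92.4]: sample 2 = 97.8 > UCL; sample 7 = 70.3 < LCL; sample 10 = 68.4 < LCL.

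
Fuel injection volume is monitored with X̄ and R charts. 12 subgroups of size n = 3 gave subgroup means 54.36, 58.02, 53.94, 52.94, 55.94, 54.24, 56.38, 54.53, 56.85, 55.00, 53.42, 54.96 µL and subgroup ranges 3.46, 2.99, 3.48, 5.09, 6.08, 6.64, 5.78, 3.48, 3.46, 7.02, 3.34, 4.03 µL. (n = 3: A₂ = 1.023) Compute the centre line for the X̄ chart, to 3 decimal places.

55.048

X̄̄ = (54.36 + 58.02 + 53.94 + 52.94 + 55.94 + 54.24 + 56.38 + 54.53 + 56.85 + 55.00 + 53.42 + 54.96) / 12 = 660.5800 / 12 = 55.0483
CL = X̄̄ = 55.0483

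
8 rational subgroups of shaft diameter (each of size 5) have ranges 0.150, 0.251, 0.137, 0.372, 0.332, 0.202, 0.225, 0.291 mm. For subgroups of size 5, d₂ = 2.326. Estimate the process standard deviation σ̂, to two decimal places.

R̄ = (0.150 + 0.251 + 0.137 + 0.372 + 0.332 + 0.202 + 0.225 + 0.291) / 8 = 0.2450
σ̂ = R̄ / d₂ = 0.2450 / 2.326 = 0.1053

0.11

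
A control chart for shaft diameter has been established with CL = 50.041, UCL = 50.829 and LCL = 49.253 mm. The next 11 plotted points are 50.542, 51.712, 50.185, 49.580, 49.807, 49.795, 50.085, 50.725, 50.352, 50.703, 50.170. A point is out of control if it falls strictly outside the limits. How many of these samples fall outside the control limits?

1

Compare each point to [49.253, 50.829]: sample 2 = 51.712 > UCL.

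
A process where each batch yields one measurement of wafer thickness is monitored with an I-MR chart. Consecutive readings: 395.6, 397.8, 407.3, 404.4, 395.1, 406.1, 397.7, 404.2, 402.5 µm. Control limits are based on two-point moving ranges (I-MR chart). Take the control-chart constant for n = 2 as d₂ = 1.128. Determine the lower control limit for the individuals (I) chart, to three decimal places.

384.068

X̄ = (395.6 + 397.8 + 407.3 + 404.4 + 395.1 + 406.1 + 397.7 + 404.2 + 402.5) / 9 = 401.1889
Moving ranges: 2.2, 9.5, 2.9, 9.3, 11.0, 8.4, 6.5, 1.7; M̄R̄ = 51.5000 / 8 = 6.4375
LCL = X̄ − 3·M̄R̄/d₂ = 401.1889 − 3 × 6.4375 / 1.128 = 384.0679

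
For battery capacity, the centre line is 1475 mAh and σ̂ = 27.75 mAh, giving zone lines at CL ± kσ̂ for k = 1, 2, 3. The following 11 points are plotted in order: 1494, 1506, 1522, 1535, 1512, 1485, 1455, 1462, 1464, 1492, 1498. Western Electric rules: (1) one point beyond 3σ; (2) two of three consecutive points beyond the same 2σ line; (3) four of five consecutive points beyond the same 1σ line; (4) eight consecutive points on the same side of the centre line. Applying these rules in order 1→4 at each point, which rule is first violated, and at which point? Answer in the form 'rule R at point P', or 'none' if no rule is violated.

Zone of each point (C = within 1σ̂, B = 1σ̂–2σ̂, A = 2σ̂–3σ̂, * = beyond 3σ̂; sign = side of CL): 1:+C, 2:+B, 3:+B, 4:+A, 5:+B, 6:+C, 7:-C, 8:-C, 9:-C, 10:+C, 11:+C
Rule 3 (four of five consecutive points beyond the same 1σ limit) is satisfied at point 5.

rule 3 at point 5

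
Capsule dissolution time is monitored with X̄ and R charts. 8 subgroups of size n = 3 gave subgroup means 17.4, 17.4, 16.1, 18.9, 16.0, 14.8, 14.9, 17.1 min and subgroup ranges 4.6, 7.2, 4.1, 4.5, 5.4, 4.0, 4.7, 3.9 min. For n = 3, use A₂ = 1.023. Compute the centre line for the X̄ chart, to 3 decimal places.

16.575

X̄̄ = (17.4 + 17.4 + 16.1 + 18.9 + 16.0 + 14.8 + 14.9 + 17.1) / 8 = 132.6000 / 8 = 16.5750
CL = X̄̄ = 16.5750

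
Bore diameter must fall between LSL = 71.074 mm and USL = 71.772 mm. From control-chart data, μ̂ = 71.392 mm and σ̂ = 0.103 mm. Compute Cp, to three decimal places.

Cp = (USL − LSL) / (6σ̂) = (71.772 − 71.074) / (6 × 0.103) = 0.6980 / 0.6180 = 1.1294

1.129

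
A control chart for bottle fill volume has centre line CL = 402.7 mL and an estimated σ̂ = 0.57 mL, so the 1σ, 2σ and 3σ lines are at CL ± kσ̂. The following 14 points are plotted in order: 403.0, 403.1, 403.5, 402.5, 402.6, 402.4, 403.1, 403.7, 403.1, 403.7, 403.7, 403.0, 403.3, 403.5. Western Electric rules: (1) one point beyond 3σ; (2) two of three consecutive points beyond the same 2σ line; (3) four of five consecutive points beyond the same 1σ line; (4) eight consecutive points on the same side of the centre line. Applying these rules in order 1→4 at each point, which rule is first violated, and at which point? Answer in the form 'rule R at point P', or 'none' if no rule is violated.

Zone of each point (C = within 1σ̂, B = 1σ̂–2σ̂, A = 2σ̂–3σ̂, * = beyond 3σ̂; sign = side of CL): 1:+C, 2:+C, 3:+B, 4:-C, 5:-C, 6:-C, 7:+C, 8:+B, 9:+C, 10:+B, 11:+B, 12:+C, 13:+B, 14:+B
Rule 3 (four of five consecutive points beyond the same 1σ limit) is satisfied at point 14.

rule 3 at point 14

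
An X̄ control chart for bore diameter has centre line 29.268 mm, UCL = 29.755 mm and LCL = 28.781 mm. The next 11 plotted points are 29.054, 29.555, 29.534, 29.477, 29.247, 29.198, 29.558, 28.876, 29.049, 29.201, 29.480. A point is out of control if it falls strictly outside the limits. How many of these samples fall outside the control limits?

0

All 11 points lie within [28.781, 29.755].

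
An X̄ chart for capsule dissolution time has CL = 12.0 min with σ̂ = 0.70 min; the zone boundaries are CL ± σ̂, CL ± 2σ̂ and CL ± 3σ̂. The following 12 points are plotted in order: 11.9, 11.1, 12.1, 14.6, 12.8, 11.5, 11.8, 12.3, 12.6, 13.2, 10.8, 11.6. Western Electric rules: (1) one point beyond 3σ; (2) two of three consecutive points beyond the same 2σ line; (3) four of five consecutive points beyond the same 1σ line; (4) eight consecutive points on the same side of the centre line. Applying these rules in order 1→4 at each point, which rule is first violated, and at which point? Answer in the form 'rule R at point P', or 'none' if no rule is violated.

Zone of each point (C = within 1σ̂, B = 1σ̂–2σ̂, A = 2σ̂–3σ̂, * = beyond 3σ̂; sign = side of CL): 1:-C, 2:-B, 3:+C, 4:+*, 5:+B, 6:-C, 7:-C, 8:+C, 9:+C, 10:+B, 11:-B, 12:-C
Rule 1 (one point beyond the 3σ limits) is satisfied at point 4.

rule 1 at point 4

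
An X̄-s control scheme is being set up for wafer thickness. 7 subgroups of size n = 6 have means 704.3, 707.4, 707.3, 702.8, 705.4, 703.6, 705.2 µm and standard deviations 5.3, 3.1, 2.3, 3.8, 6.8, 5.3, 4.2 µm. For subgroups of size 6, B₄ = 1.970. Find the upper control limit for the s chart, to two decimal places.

8.67

s̄ = (5.3 + 3.1 + 2.3 + 3.8 + 6.8 + 5.3 + 4.2) / 7 = 4.4000
UCL_s = B₄·s̄ = 1.970 × 4.4000 = 8.6680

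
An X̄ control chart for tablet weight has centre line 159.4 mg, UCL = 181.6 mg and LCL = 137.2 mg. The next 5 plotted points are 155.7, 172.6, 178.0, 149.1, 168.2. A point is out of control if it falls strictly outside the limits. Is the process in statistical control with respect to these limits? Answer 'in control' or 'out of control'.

in control

All 5 points lie within [137.2, 181.6].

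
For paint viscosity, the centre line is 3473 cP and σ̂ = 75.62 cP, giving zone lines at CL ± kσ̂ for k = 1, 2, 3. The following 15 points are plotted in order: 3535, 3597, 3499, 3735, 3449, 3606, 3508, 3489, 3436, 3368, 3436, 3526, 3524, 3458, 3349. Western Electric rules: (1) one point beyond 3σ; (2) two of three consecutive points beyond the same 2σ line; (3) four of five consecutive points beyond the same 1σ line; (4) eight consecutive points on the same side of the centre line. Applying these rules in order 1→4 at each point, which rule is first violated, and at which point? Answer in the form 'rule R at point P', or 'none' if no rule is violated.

Zone of each point (C = within 1σ̂, B = 1σ̂–2σ̂, A = 2σ̂–3σ̂, * = beyond 3σ̂; sign = side of CL): 1:+C, 2:+B, 3:+C, 4:+*, 5:-C, 6:+B, 7:+C, 8:+C, 9:-C, 10:-B, 11:-C, 12:+C, 13:+C, 14:-C, 15:-B
Rule 1 (one point beyond the 3σ limits) is satisfied at point 4.

rule 1 at point 4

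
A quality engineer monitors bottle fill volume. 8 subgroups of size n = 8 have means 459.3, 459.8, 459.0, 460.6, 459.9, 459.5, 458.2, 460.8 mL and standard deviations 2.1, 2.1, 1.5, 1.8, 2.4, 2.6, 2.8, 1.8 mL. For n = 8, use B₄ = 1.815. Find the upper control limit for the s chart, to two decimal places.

3.88

s̄ = (2.1 + 2.1 + 1.5 + 1.8 + 2.4 + 2.6 + 2.8 + 1.8) / 8 = 2.1375
UCL_s = B₄·s̄ = 1.815 × 2.1375 = 3.8796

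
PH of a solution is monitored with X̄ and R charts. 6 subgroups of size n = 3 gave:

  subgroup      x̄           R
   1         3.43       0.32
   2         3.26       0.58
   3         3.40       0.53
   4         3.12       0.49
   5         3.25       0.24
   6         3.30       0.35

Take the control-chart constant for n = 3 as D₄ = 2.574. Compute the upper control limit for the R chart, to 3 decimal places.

1.077

R̄ = (0.32 + 0.58 + 0.53 + 0.49 + 0.24 + 0.35) / 6 = 2.5100 / 6 = 0.4183
UCL_R = D₄·R̄ = 2.574 × 0.4183 = 1.0768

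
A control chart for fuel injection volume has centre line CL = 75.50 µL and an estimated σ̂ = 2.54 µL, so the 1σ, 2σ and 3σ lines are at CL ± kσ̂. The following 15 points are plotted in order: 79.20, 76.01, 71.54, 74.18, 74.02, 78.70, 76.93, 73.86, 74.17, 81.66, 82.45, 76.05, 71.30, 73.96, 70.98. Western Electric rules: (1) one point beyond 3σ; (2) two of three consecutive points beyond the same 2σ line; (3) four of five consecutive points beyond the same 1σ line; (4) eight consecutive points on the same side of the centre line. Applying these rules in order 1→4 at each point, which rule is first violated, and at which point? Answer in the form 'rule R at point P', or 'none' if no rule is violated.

rule 2 at point 11

Zone of each point (C = within 1σ̂, B = 1σ̂–2σ̂, A = 2σ̂–3σ̂, * = beyond 3σ̂; sign = side of CL): 1:+B, 2:+C, 3:-B, 4:-C, 5:-C, 6:+B, 7:+C, 8:-C, 9:-C, 10:+A, 11:+A, 12:+C, 13:-B, 14:-C, 15:-B
Rule 2 (two of three consecutive points beyond the same 2σ limit) is satisfied at point 11.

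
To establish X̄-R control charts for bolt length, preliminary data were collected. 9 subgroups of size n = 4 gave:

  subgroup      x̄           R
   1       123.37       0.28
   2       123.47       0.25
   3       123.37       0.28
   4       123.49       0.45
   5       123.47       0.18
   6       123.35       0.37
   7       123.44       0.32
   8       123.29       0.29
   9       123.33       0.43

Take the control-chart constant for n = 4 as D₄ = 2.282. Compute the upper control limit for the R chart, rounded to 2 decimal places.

R̄ = (0.28 + 0.25 + 0.28 + 0.45 + 0.18 + 0.37 + 0.32 + 0.29 + 0.43) / 9 = 2.8500 / 9 = 0.3167
UCL_R = D₄·R̄ = 2.282 × 0.3167 = 0.7226

0.72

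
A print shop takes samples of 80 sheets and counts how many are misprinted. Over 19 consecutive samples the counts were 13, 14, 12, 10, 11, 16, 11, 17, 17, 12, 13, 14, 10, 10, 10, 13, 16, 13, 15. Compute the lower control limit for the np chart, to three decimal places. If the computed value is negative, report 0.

p̄ = Σdᵢ / (k·n) = 247 / (19 × 80) = 0.16250
LCL = np̄ − 3·√(np̄(1−p̄)) = 13.0000 − 3 × 3.2996 = 3.1011

3.101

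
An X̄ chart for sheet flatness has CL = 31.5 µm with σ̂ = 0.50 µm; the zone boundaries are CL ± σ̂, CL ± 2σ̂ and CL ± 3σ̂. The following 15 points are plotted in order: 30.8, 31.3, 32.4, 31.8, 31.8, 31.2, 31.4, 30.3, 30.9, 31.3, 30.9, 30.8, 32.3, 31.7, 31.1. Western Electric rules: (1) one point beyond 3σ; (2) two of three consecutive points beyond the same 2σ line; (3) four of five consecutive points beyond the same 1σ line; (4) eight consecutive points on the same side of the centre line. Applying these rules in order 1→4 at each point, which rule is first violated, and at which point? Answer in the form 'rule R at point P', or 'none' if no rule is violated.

rule 3 at point 12

Zone of each point (C = within 1σ̂, B = 1σ̂–2σ̂, A = 2σ̂–3σ̂, * = beyond 3σ̂; sign = side of CL): 1:-B, 2:-C, 3:+B, 4:+C, 5:+C, 6:-C, 7:-C, 8:-A, 9:-B, 10:-C, 11:-B, 12:-B, 13:+B, 14:+C, 15:-C
Rule 3 (four of five consecutive points beyond the same 1σ limit) is satisfied at point 12.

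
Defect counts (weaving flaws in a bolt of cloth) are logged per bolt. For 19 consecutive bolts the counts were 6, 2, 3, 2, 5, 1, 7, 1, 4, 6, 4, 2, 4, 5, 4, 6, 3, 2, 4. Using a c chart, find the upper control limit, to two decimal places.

9.54

c̄ = (6 + 2 + 3 + 2 + 5 + 1 + 7 + 1 + 4 + 6 + 4 + 2 + 4 + 5 + 4 + 6 + 3 + 2 + 4) / 19 = 71 / 19 = 3.7368
UCL = c̄ + 3√c̄ = 3.7368 + 3 × √3.7368 = 3.7368 + 3 × 1.9331 = 9.5361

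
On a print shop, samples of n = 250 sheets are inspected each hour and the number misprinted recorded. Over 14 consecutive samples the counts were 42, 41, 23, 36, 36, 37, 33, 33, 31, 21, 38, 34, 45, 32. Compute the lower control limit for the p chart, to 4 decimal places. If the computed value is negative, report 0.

p̄ = Σdᵢ / (k·n) = 482 / (14 × 250) = 0.13771
LCL = p̄ − 3·√(p̄(1−p̄)/n) = 0.13771 − 3 × 0.02179 = 0.07233

0.0723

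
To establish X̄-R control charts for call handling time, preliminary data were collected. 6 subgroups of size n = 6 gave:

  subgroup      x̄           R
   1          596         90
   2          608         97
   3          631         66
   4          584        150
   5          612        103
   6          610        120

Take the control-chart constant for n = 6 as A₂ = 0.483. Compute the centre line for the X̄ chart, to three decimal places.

X̄̄ = (596 + 608 + 631 + 584 + 612 + 610) / 6 = 3641.0000 / 6 = 606.8333
CL = X̄̄ = 606.8333

606.833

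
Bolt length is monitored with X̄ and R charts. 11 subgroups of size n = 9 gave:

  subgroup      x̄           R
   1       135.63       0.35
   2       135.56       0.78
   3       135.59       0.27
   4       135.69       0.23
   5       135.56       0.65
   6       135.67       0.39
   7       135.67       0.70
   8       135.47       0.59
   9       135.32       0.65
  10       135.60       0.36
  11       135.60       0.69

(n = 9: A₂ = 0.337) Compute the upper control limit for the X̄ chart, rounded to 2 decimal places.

135.75

X̄̄ = (135.63 + 135.56 + 135.59 + 135.69 + 135.56 + 135.67 + 135.67 + 135.47 + 135.32 + 135.60 + 135.60) / 11 = 1491.3600 / 11 = 135.5782
R̄ = (0.35 + 0.78 + 0.27 + 0.23 + 0.65 + 0.39 + 0.70 + 0.59 + 0.65 + 0.36 + 0.69) / 11 = 5.6600 / 11 = 0.5145
UCL = X̄̄ + A₂·R̄ = 135.5782 + 0.337 × 0.5145 = 135.7516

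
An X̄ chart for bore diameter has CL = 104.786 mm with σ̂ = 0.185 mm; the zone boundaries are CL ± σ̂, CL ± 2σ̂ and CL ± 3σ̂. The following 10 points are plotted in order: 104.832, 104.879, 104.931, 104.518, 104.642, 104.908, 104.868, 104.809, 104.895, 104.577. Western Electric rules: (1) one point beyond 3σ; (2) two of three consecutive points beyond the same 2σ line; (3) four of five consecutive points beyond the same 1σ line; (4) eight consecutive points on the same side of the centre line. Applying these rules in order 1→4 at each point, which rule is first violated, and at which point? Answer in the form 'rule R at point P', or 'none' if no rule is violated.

none

Zone of each point (C = within 1σ̂, B = 1σ̂–2σ̂, A = 2σ̂–3σ̂, * = beyond 3σ̂; sign = side of CL): 1:+C, 2:+C, 3:+C, 4:-B, 5:-C, 6:+C, 7:+C, 8:+C, 9:+C, 10:-B
No rule fires across all 10 points.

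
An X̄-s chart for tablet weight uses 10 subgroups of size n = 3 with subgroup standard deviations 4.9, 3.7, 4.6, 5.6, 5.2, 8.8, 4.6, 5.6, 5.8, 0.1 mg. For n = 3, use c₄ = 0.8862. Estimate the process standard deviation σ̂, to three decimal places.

5.518

s̄ = (4.9 + 3.7 + 4.6 + 5.6 + 5.2 + 8.8 + 4.6 + 5.6 + 5.8 + 0.1) / 10 = 4.8900
σ̂ = s̄ / c₄ = 4.8900 / 0.8862 = 5.5179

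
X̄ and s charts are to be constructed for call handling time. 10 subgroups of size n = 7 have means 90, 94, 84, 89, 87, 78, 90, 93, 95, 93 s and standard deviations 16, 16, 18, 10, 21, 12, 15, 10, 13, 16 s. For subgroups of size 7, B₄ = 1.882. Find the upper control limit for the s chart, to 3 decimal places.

27.665

s̄ = (16 + 16 + 18 + 10 + 21 + 12 + 15 + 10 + 13 + 16) / 10 = 14.7000
UCL_s = B₄·s̄ = 1.882 × 14.7000 = 27.6654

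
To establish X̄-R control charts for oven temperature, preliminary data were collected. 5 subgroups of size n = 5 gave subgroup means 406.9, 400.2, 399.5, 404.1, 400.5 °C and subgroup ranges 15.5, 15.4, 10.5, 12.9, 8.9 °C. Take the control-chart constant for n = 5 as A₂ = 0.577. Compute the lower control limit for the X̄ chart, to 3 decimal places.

394.947

X̄̄ = (406.9 + 400.2 + 399.5 + 404.1 + 400.5) / 5 = 2011.2000 / 5 = 402.2400
R̄ = (15.5 + 15.4 + 10.5 + 12.9 + 8.9) / 5 = 63.2000 / 5 = 12.6400
LCL = X̄̄ − A₂·R̄ = 402.2400 − 0.577 × 12.6400 = 394.9467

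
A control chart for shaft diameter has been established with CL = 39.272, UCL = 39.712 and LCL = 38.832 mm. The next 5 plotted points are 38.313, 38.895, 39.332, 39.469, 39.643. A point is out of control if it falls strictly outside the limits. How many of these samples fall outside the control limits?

1

Compare each point to [38.832, 39.712]: sample 1 = 38.313 < LCL.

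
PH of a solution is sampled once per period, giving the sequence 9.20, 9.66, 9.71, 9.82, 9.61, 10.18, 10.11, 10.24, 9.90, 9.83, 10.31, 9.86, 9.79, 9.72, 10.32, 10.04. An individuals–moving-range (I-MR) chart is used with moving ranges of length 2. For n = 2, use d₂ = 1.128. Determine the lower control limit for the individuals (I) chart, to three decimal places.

9.192

X̄ = (9.20 + 9.66 + 9.71 + 9.82 + 9.61 + 10.18 + 10.11 + 10.24 + 9.90 + 9.83 + 10.31 + 9.86 + 9.79 + 9.72 + 10.32 + 10.04) / 16 = 9.8938
Moving ranges: 0.46, 0.05, 0.11, 0.21, 0.57, 0.07, 0.13, 0.34, 0.07, 0.48, 0.45, 0.07, 0.07, 0.60, 0.28; M̄R̄ = 3.9600 / 15 = 0.2640
LCL = X̄ − 3·M̄R̄/d₂ = 9.8938 − 3 × 0.2640 / 1.128 = 9.1916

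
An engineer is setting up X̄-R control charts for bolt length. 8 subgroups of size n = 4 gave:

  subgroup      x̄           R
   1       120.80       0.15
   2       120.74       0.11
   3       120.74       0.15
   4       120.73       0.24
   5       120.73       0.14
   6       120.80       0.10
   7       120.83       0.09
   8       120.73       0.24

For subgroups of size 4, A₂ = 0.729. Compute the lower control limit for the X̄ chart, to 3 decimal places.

120.651

X̄̄ = (120.80 + 120.74 + 120.74 + 120.73 + 120.73 + 120.80 + 120.83 + 120.73) / 8 = 966.1000 / 8 = 120.7625
R̄ = (0.15 + 0.11 + 0.15 + 0.24 + 0.14 + 0.10 + 0.09 + 0.24) / 8 = 1.2200 / 8 = 0.1525
LCL = X̄̄ − A₂·R̄ = 120.7625 − 0.729 × 0.1525 = 120.6513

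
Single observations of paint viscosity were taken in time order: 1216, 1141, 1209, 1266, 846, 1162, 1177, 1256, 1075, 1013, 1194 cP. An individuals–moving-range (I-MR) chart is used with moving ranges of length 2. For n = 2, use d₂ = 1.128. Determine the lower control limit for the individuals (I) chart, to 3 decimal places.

754.662

X̄ = (1216 + 1141 + 1209 + 1266 + 846 + 1162 + 1177 + 1256 + 1075 + 1013 + 1194) / 11 = 1141.3636
Moving ranges: 75, 68, 57, 420, 316, 15, 79, 181, 62, 181; M̄R̄ = 1454.0000 / 10 = 145.4000
LCL = X̄ − 3·M̄R̄/d₂ = 1141.3636 − 3 × 145.4000 / 1.128 = 754.6615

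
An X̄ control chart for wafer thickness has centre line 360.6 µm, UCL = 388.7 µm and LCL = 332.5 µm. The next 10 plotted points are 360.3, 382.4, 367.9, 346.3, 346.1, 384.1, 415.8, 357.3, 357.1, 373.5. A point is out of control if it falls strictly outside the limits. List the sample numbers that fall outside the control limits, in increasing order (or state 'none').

7

Compare each point to [332.5, 388.7]: sample 7 = 415.8 > UCL.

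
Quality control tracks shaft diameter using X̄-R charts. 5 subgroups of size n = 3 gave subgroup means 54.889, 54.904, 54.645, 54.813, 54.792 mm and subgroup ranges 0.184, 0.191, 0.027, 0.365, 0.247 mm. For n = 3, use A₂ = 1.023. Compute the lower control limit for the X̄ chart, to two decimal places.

X̄̄ = (54.889 + 54.904 + 54.645 + 54.813 + 54.792) / 5 = 274.0430 / 5 = 54.8086
R̄ = (0.184 + 0.191 + 0.027 + 0.365 + 0.247) / 5 = 1.0140 / 5 = 0.2028
LCL = X̄̄ − A₂·R̄ = 54.8086 − 1.023 × 0.2028 = 54.6011

54.60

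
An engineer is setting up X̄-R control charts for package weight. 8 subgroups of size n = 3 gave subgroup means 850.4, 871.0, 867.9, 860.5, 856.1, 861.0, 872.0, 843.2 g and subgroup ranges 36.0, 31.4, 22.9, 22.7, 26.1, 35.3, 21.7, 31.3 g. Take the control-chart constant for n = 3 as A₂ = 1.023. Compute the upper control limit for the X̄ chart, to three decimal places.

889.341

X̄̄ = (850.4 + 871.0 + 867.9 + 860.5 + 856.1 + 861.0 + 872.0 + 843.2) / 8 = 6882.1000 / 8 = 860.2625
R̄ = (36.0 + 31.4 + 22.9 + 22.7 + 26.1 + 35.3 + 21.7 + 31.3) / 8 = 227.4000 / 8 = 28.4250
UCL = X̄̄ + A₂·R̄ = 860.2625 + 1.023 × 28.4250 = 889.3413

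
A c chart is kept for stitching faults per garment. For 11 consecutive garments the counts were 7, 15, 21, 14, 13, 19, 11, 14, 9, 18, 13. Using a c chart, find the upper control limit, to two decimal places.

c̄ = (7 + 15 + 21 + 14 + 13 + 19 + 11 + 14 + 9 + 18 + 13) / 11 = 154 / 11 = 14.0000
UCL = c̄ + 3√c̄ = 14.0000 + 3 × √14.0000 = 14.0000 + 3 × 3.7417 = 25.2250

25.22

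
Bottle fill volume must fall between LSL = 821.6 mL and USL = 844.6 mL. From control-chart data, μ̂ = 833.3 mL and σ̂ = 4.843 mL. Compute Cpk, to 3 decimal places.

0.778

Cpu = (USL − μ̂) / (3σ̂) = (844.6 − 833.3) / (3 × 4.843) = 0.7778; Cpl = (μ̂ − LSL) / (3σ̂) = (833.3 − 821.6) / (3 × 4.843) = 0.8053; Cpk = min(Cpu, Cpl) = 0.7778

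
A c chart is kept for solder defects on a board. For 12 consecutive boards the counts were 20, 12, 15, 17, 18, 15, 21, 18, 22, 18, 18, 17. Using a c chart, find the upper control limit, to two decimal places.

30.16

c̄ = (20 + 12 + 15 + 17 + 18 + 15 + 21 + 18 + 22 + 18 + 18 + 17) / 12 = 211 / 12 = 17.5833
UCL = c̄ + 3√c̄ = 17.5833 + 3 × √17.5833 = 17.5833 + 3 × 4.1932 = 30.1631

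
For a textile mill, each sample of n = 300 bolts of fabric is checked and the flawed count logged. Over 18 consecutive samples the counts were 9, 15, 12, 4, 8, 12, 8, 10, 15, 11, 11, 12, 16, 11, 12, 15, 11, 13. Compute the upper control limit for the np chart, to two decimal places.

p̄ = Σdᵢ / (k·n) = 205 / (18 × 300) = 0.03796
UCL = np̄ + 3·√(np̄(1−p̄)) = 11.3889 + 3 × √(11.3889×0.96204) = 11.3889 + 3 × 3.3101 = 21.3191

21.32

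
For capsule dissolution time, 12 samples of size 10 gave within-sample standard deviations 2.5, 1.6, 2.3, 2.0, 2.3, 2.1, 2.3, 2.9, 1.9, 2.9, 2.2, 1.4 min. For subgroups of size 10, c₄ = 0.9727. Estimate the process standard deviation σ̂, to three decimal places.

s̄ = (2.5 + 1.6 + 2.3 + 2.0 + 2.3 + 2.1 + 2.3 + 2.9 + 1.9 + 2.9 + 2.2 + 1.4) / 12 = 2.2000
σ̂ = s̄ / c₄ = 2.2000 / 0.9727 = 2.2617

2.262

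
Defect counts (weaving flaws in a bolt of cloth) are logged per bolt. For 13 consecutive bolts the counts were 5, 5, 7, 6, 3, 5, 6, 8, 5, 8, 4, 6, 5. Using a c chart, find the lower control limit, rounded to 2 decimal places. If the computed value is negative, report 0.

c̄ = (5 + 5 + 7 + 6 + 3 + 5 + 6 + 8 + 5 + 8 + 4 + 6 + 5) / 13 = 73 / 13 = 5.6154
LCL = c̄ − 3√c̄ = 5.6154 − 3 × 2.3697 = -1.4937 → 0 (cannot be negative)

0.00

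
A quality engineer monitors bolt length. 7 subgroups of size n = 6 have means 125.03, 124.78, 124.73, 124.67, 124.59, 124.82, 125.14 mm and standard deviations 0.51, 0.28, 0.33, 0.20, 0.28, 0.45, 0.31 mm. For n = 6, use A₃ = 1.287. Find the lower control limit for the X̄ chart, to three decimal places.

124.389

X̄̄ = (125.03 + 124.78 + 124.73 + 124.67 + 124.59 + 124.82 + 125.14) / 7 = 124.8229
s̄ = (0.51 + 0.28 + 0.33 + 0.20 + 0.28 + 0.45 + 0.31) / 7 = 0.3371
LCL = X̄̄ − A₃·s̄ = 124.8229 − 1.287 × 0.3371 = 124.3890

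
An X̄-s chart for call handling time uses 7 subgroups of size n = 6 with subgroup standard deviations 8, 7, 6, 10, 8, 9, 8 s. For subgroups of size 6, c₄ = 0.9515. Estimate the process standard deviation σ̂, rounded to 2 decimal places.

s̄ = (8 + 7 + 6 + 10 + 8 + 9 + 8) / 7 = 8.0000
σ̂ = s̄ / c₄ = 8.0000 / 0.9515 = 8.4078

8.41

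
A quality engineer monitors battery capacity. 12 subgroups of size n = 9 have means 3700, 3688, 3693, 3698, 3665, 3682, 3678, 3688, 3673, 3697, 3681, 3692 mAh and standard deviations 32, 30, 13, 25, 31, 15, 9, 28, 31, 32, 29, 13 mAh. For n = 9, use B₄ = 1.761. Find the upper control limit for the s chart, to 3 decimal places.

42.264

s̄ = (32 + 30 + 13 + 25 + 31 + 15 + 9 + 28 + 31 + 32 + 29 + 13) / 12 = 24.0000
UCL_s = B₄·s̄ = 1.761 × 24.0000 = 42.2640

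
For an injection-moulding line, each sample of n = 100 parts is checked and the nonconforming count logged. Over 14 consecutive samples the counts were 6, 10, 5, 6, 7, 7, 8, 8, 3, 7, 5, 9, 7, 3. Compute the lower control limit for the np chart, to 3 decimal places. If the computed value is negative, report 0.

p̄ = Σdᵢ / (k·n) = 91 / (14 × 100) = 0.06500
LCL = np̄ − 3·√(np̄(1−p̄)) = 6.5000 − 3 × 2.4653 = -0.8958 → 0 (negative, so LCL = 0)

0.000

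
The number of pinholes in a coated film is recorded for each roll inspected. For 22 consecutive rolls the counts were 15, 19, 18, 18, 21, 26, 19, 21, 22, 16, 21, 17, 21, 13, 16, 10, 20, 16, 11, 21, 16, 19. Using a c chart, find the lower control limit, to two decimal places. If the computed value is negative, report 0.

5.27

c̄ = (15 + 19 + 18 + 18 + 21 + 26 + 19 + 21 + 22 + 16 + 21 + 17 + 21 + 13 + 16 + 10 + 20 + 16 + 11 + 21 + 16 + 19) / 22 = 396 / 22 = 18.0000
LCL = c̄ − 3√c̄ = 18.0000 − 3 × 4.2426 = 5.2721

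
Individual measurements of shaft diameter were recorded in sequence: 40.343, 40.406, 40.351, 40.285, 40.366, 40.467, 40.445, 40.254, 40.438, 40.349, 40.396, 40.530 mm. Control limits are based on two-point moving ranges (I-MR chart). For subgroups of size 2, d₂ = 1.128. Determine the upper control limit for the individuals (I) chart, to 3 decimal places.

X̄ = (40.343 + 40.406 + 40.351 + 40.285 + 40.366 + 40.467 + 40.445 + 40.254 + 40.438 + 40.349 + 40.396 + 40.530) / 12 = 40.3858
Moving ranges: 0.063, 0.055, 0.066, 0.081, 0.101, 0.022, 0.191, 0.184, 0.089, 0.047, 0.134; M̄R̄ = 1.0330 / 11 = 0.0939
UCL = X̄ + 3·M̄R̄/d₂ = 40.3858 + 3 × 0.0939 / 1.128 = 40.6356

40.636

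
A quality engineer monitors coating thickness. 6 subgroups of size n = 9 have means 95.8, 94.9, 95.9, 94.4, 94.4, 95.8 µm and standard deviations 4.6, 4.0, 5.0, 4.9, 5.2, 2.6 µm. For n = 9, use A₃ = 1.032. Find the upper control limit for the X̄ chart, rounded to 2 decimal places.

99.72

X̄̄ = (95.8 + 94.9 + 95.9 + 94.4 + 94.4 + 95.8) / 6 = 95.2000
s̄ = (4.6 + 4.0 + 5.0 + 4.9 + 5.2 + 2.6) / 6 = 4.3833
UCL = X̄̄ + A₃·s̄ = 95.2000 + 1.032 × 4.3833 = 99.7236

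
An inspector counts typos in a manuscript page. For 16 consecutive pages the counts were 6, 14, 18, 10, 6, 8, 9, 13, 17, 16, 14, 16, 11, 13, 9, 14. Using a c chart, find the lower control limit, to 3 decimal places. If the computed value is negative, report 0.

1.679

c̄ = (6 + 14 + 18 + 10 + 6 + 8 + 9 + 13 + 17 + 16 + 14 + 16 + 11 + 13 + 9 + 14) / 16 = 194 / 16 = 12.1250
LCL = c̄ − 3√c̄ = 12.1250 − 3 × 3.4821 = 1.6787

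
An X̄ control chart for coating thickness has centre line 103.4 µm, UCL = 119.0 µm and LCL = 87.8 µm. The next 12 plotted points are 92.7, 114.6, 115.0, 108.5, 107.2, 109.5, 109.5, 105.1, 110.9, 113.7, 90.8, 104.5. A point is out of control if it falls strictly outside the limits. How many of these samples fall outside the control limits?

0

All 12 points lie within [87.8, 119.0].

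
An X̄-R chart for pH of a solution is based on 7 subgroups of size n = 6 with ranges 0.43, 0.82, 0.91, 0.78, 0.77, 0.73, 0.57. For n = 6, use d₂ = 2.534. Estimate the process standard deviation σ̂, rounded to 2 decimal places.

R̄ = (0.43 + 0.82 + 0.91 + 0.78 + 0.77 + 0.73 + 0.57) / 7 = 0.7157
σ̂ = R̄ / d₂ = 0.7157 / 2.534 = 0.2824

0.28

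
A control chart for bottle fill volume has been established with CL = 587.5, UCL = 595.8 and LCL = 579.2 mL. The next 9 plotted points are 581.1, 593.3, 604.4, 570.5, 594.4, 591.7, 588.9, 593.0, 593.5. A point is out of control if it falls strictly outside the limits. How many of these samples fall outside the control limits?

2

Compare each point to [579.2, 595.8]: sample 3 = 604.4 > UCL; sample 4 = 570.5 < LCL.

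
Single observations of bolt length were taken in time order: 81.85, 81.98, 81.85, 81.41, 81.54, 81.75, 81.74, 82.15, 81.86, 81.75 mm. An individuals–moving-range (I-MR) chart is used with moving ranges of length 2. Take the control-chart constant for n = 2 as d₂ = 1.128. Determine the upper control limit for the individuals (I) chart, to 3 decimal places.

82.338

X̄ = (81.85 + 81.98 + 81.85 + 81.41 + 81.54 + 81.75 + 81.74 + 82.15 + 81.86 + 81.75) / 10 = 81.7880
Moving ranges: 0.13, 0.13, 0.44, 0.13, 0.21, 0.01, 0.41, 0.29, 0.11; M̄R̄ = 1.8600 / 9 = 0.2067
UCL = X̄ + 3·M̄R̄/d₂ = 81.7880 + 3 × 0.2067 / 1.128 = 82.3376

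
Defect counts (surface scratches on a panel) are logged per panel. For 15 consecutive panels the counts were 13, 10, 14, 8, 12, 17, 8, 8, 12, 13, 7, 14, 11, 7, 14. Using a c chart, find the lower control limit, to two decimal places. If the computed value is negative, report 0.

1.16

c̄ = (13 + 10 + 14 + 8 + 12 + 17 + 8 + 8 + 12 + 13 + 7 + 14 + 11 + 7 + 14) / 15 = 168 / 15 = 11.2000
LCL = c̄ − 3√c̄ = 11.2000 − 3 × 3.3466 = 1.1601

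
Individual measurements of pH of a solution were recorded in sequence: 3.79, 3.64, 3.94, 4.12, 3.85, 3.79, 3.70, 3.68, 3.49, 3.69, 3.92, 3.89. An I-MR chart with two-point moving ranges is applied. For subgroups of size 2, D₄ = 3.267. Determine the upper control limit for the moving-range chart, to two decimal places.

0.51

Moving ranges: 0.15, 0.30, 0.18, 0.27, 0.06, 0.09, 0.02, 0.19, 0.20, 0.23, 0.03; M̄R̄ = 1.7200 / 11 = 0.1564
UCL_MR = D₄·M̄R̄ = 3.267 × 0.1564 = 0.5108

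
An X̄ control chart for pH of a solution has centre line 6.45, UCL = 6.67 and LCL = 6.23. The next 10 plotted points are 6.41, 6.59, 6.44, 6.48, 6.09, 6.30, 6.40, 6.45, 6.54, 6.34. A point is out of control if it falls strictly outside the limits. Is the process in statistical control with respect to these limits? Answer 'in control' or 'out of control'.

out of control

Compare each point to [6.23, 6.67]: sample 5 = 6.09 < LCL.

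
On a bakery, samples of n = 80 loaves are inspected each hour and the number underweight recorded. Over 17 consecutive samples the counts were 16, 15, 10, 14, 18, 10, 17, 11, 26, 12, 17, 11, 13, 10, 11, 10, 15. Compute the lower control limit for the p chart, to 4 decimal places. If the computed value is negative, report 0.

0.0465

p̄ = Σdᵢ / (k·n) = 236 / (17 × 80) = 0.17353
LCL = p̄ − 3·√(p̄(1−p̄)/n) = 0.17353 − 3 × 0.04234 = 0.04651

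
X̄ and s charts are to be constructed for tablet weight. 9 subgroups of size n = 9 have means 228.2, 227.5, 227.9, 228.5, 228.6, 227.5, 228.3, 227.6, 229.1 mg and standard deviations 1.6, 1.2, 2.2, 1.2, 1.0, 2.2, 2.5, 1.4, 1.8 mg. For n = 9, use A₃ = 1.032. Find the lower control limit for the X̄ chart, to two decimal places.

226.40

X̄̄ = (228.2 + 227.5 + 227.9 + 228.5 + 228.6 + 227.5 + 228.3 + 227.6 + 229.1) / 9 = 228.1333
s̄ = (1.6 + 1.2 + 2.2 + 1.2 + 1.0 + 2.2 + 2.5 + 1.4 + 1.8) / 9 = 1.6778
LCL = X̄̄ − A₃·s̄ = 228.1333 − 1.032 × 1.6778 = 226.4019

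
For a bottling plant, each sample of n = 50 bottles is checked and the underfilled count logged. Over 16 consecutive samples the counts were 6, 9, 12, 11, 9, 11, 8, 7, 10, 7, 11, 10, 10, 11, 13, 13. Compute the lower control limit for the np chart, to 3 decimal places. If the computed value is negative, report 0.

p̄ = Σdᵢ / (k·n) = 158 / (16 × 50) = 0.19750
LCL = np̄ − 3·√(np̄(1−p̄)) = 9.8750 − 3 × 2.8151 = 1.4298

1.430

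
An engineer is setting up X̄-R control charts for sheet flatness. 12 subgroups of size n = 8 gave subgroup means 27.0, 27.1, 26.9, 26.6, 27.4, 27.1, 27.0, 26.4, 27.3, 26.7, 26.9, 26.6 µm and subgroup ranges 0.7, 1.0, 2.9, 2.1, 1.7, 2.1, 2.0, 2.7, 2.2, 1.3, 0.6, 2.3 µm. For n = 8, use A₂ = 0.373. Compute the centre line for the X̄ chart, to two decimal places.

26.92

X̄̄ = (27.0 + 27.1 + 26.9 + 26.6 + 27.4 + 27.1 + 27.0 + 26.4 + 27.3 + 26.7 + 26.9 + 26.6) / 12 = 323.0000 / 12 = 26.9167
CL = X̄̄ = 26.9167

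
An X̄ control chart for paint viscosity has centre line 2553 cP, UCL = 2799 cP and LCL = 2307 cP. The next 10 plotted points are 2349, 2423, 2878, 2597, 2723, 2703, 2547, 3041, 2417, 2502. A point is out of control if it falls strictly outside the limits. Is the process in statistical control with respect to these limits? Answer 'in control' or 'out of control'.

Compare each point to [2307, 2799]: sample 3 = 2878 > UCL; sample 8 = 3041 > UCL.

out of control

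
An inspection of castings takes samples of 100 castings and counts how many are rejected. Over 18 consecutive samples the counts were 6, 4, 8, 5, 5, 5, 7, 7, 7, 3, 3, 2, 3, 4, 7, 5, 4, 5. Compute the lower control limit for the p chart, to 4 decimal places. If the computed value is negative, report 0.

p̄ = Σdᵢ / (k·n) = 90 / (18 × 100) = 0.05000
LCL = p̄ − 3·√(p̄(1−p̄)/n) = 0.05000 − 3 × 0.02179 = -0.01538 → 0 (negative, so LCL = 0)

0.0000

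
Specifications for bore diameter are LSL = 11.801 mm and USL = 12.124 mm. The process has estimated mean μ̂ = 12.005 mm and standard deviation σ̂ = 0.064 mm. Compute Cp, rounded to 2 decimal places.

0.84

Cp = (USL − LSL) / (6σ̂) = (12.124 − 11.801) / (6 × 0.064) = 0.3230 / 0.3840 = 0.8411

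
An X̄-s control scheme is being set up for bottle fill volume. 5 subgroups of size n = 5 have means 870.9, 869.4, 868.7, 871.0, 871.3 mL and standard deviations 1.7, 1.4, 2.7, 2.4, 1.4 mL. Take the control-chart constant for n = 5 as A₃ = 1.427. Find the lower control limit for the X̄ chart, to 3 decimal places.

867.520

X̄̄ = (870.9 + 869.4 + 868.7 + 871.0 + 871.3) / 5 = 870.2600
s̄ = (1.7 + 1.4 + 2.7 + 2.4 + 1.4) / 5 = 1.9200
LCL = X̄̄ − A₃·s̄ = 870.2600 − 1.427 × 1.9200 = 867.5202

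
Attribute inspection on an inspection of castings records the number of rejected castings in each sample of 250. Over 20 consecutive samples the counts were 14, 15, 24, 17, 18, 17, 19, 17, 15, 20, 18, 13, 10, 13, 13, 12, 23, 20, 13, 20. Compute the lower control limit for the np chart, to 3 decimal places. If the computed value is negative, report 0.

4.756

p̄ = Σdᵢ / (k·n) = 331 / (20 × 250) = 0.06620
LCL = np̄ − 3·√(np̄(1−p̄)) = 16.5500 − 3 × 3.9312 = 4.7564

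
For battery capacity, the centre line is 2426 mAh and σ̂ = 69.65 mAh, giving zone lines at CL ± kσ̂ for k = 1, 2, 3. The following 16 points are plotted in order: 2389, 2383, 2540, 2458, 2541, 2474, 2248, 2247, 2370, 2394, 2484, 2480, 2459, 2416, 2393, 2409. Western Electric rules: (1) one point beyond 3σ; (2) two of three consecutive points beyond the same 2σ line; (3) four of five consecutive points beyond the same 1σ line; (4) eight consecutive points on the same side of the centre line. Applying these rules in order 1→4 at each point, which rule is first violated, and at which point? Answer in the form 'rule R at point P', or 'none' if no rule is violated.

Zone of each point (C = within 1σ̂, B = 1σ̂–2σ̂, A = 2σ̂–3σ̂, * = beyond 3σ̂; sign = side of CL): 1:-C, 2:-C, 3:+B, 4:+C, 5:+B, 6:+C, 7:-A, 8:-A, 9:-C, 10:-C, 11:+C, 12:+C, 13:+C, 14:-C, 15:-C, 16:-C
Rule 2 (two of three consecutive points beyond the same 2σ limit) is satisfied at point 8.

rule 2 at point 8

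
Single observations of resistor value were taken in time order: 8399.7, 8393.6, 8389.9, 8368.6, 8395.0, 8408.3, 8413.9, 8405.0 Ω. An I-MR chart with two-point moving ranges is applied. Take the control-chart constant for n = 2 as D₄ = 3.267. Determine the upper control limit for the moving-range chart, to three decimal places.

Moving ranges: 6.1, 3.7, 21.3, 26.4, 13.3, 5.6, 8.9; M̄R̄ = 85.3000 / 7 = 12.1857
UCL_MR = D₄·M̄R̄ = 3.267 × 12.1857 = 39.8107

39.811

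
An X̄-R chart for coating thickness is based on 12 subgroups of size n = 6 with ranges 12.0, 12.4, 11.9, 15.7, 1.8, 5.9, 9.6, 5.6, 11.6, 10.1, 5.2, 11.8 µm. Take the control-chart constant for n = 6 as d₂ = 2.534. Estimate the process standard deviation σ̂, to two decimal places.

R̄ = (12.0 + 12.4 + 11.9 + 15.7 + 1.8 + 5.9 + 9.6 + 5.6 + 11.6 + 10.1 + 5.2 + 11.8) / 12 = 9.4667
σ̂ = R̄ / d₂ = 9.4667 / 2.534 = 3.7359

3.74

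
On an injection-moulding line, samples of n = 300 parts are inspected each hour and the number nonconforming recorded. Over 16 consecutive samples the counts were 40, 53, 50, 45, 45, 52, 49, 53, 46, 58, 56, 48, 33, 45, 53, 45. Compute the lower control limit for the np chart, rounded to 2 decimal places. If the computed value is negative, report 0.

29.11

p̄ = Σdᵢ / (k·n) = 771 / (16 × 300) = 0.16062
LCL = np̄ − 3·√(np̄(1−p̄)) = 48.1875 − 3 × 6.3598 = 29.1080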